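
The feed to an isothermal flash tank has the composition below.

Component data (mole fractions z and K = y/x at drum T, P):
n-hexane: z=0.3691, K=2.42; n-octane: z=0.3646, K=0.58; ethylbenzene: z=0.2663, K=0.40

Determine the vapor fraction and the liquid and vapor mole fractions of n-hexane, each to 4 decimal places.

Rachford–Rice: g(ψ) = Σ zᵢ(Kᵢ−1)/(1+ψ(Kᵢ−1)) = 0.
g(0) = ΣzᵢKᵢ − 1 = 0.2112 and g(1) = 1 − Σzᵢ/Kᵢ = -0.4469, so a root lies in (0, 1).
Iterate (Newton) starting at ψ = 0.5:
  ψ = 0.5000: g = -0.11559, g' = -0.5532 → ψ = 0.2911
  ψ = 0.2911: g = 0.00280, g' = -0.5968 → ψ = 0.2958
Converged at ψ = 0.2958.
Compositions from xᵢ = zᵢ/(1+ψ(Kᵢ−1)), yᵢ = Kᵢxᵢ:
  n-hexane: x = 0.2599, y = 0.6290
  n-octane: x = 0.4163, y = 0.2415
  ethylbenzene: x = 0.3238, y = 0.1295

ψ = 0.2958, x_n-hexane = 0.2599, y_n-hexane = 0.6290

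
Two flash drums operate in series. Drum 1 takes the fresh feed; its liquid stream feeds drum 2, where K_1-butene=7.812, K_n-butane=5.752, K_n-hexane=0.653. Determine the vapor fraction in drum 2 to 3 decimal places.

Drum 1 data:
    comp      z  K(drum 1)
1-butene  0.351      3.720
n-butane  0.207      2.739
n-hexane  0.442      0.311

Drum 1:
Iterate (Newton) starting at ψ₁ = 0.5:
  ψ₁ = 0.500: g = 0.1325, g' = -1.134 → ψ₁ = 0.617
Converged at ψ₁ = 0.617.
Drum-1 compositions:
  1-butene: x = 0.131, y = 0.487
  n-butane: x = 0.100, y = 0.273
  n-hexane: x = 0.769, y = 0.239
Drum-2 feed = drum-1 liquid: z₂ = (0.1310, 0.0998, 0.7692).
Drum 2:
Iterate (Newton) starting at ψ₂ = 0.5:
  ψ₂ = 0.500: g = 0.0201, g' = -0.647 → ψ₂ = 0.531
  ψ₂ = 0.531: g = 0.0007, g' = -0.606 → ψ₂ = 0.532
Converged at ψ₂ = 0.532.
  1-butene: x = 0.028, y = 0.221
  n-butane: x = 0.028, y = 0.163
  n-hexane: x = 0.943, y = 0.616

V/F (drum 2) = 0.532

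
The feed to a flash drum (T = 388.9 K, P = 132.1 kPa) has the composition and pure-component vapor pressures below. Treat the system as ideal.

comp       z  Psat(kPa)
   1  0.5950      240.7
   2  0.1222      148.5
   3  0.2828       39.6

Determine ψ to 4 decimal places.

ψ = 0.6003

Raoult's law: Kᵢ = Pᵢˢᵃᵗ/P = Pᵢˢᵃᵗ/132.1.
  K_1 = 240.7/132.1 = 1.822104, K_2 = 148.5/132.1 = 1.124148, K_3 = 39.6/132.1 = 0.299773
Let ψ = V/F and solve Σ zᵢ(Kᵢ−1)/(1+ψ(Kᵢ−1)) = 0.
Feasibility: ΣzᵢKᵢ = 1.3063, Σzᵢ/Kᵢ = 1.3786 — both > 1, two phases present.
Newton iteration, ψ⁰ = 0.5:
  ψ = 0.5000: g = 0.05624, g' = -0.5319 → ψ = 0.6057
  ψ = 0.6057: g = -0.00322, g' = -0.5990 → ψ = 0.6003
Converged at ψ = 0.6003.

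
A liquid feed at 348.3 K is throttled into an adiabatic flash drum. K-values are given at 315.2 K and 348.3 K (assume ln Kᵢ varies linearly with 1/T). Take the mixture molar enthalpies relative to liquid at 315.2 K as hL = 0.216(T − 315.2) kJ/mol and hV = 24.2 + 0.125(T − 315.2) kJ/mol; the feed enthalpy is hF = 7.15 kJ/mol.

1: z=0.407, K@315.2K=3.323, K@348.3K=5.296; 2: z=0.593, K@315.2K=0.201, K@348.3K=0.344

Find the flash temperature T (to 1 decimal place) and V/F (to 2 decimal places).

T = 317.8 K, V/F = 0.27

Adiabatic flash: solve Rachford–Rice at each trial T, then check hF = ψ·hV(T) + (1−ψ)·hL(T).
  T = 315.2 K: K = (3.323, 0.201), RR gives ψ = 0.254, H_out = 6.150 kJ/mol
  T = 348.3 K: K = (5.296, 0.344), RR gives ψ = 0.482, H_out = 17.370 kJ/mol
  T = 331.8 K: K = (4.247, 0.267), RR gives ψ = 0.372, H_out = 12.035 kJ/mol
  T = 323.5 K: K = (3.769, 0.232), RR gives ψ = 0.316, H_out = 9.202 kJ/mol
  T = 319.4 K: K = (3.544, 0.217), RR gives ψ = 0.286, H_out = 7.729 kJ/mol
  T = 317.3 K: K = (3.433, 0.209), RR gives ψ = 0.271, H_out = 6.949 kJ/mol
Linear interpolation between T = 317.3 (H_out = 6.949) and T = 319.4 (H_out = 7.729) on hF = 7.15 gives T ≈ 317.8 K, at which ψ = 0.27.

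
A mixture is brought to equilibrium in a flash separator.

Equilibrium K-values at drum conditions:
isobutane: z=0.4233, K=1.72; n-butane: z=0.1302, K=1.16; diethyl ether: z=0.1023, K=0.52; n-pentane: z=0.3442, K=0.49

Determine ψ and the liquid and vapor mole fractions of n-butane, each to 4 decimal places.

ψ = 0.3191, x_n-butane = 0.1239, y_n-butane = 0.1437

Rachford–Rice: g(ψ) = Σ zᵢ(Kᵢ−1)/(1+ψ(Kᵢ−1)) = 0.
Check two-phase: ΣzᵢKᵢ = 1.1010 > 1 and Σzᵢ/Kᵢ = 1.2575 > 1, so g(0) = 0.1010 > 0 and g(1) = -0.2575 < 0.
Newton–Raphson from ψ = 0.5:
  ψ = 0.5000: g = -0.05685, g' = -0.3236 → ψ = 0.3243
  ψ = 0.3243: g = -0.00161, g' = -0.3088 → ψ = 0.3191
Converged at ψ = 0.3191.
Compositions from xᵢ = zᵢ/(1+ψ(Kᵢ−1)), yᵢ = Kᵢxᵢ:
  isobutane: x = 0.3442, y = 0.5920
  n-butane: x = 0.1239, y = 0.1437
  diethyl ether: x = 0.1208, y = 0.0628
  n-pentane: x = 0.4111, y = 0.2014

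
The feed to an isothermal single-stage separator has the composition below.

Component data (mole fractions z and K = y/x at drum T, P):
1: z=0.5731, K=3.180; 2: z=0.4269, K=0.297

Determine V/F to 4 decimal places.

Rachford–Rice: g(V/F) = Σ zᵢ(Kᵢ−1)/(1+V/F(Kᵢ−1)) = 0.
Check two-phase: ΣzᵢKᵢ = 1.9492 > 1 and Σzᵢ/Kᵢ = 1.6176 > 1, so g(0) = 0.9492 > 0 and g(1) = -0.6176 < 0.
Newton iteration, V/F⁰ = 0.5:
  V/F = 0.5000: g = 0.13500, g' = -1.1252 → V/F = 0.6200
  V/F = 0.6200: g = -0.00068, g' = -1.1554 → V/F = 0.6194
Converged at V/F = 0.6194.

V/F = 0.6194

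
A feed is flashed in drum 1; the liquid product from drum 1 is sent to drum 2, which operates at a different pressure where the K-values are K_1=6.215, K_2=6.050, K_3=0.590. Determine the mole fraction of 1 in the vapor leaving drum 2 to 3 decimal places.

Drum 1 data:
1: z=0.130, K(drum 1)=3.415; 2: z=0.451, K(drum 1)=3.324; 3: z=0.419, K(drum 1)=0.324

y_1 (drum 2) = 0.100

Drum 1:
Rachford–Rice: g(ψ₁) = Σ zᵢ(Kᵢ−1)/(1+ψ₁(Kᵢ−1)) = 0.
Check two-phase: ΣzᵢKᵢ = 2.079 > 1 and Σzᵢ/Kᵢ = 1.467 > 1, so g(0) = 1.079 > 0 and g(1) = -0.467 < 0.
Iterate (Newton) starting at ψ₁ = 0.66:
  ψ₁ = 0.660: g = 0.0233, g' = -1.116 → ψ₁ = 0.681
Converged at ψ₁ = 0.681.
Drum-1 compositions:
  1: x = 0.049, y = 0.168
  2: x = 0.175, y = 0.581
  3: x = 0.776, y = 0.251
Drum-2 feed = drum-1 liquid: z₂ = (0.0492, 0.1747, 0.7762).
Drum 2:
Rachford–Rice: g(ψ₂) = Σ zᵢ(Kᵢ−1)/(1+ψ₂(Kᵢ−1)) = 0.
Check two-phase: ΣzᵢKᵢ = 1.820 > 1 and Σzᵢ/Kᵢ = 1.352 > 1, so g(0) = 0.820 > 0 and g(1) = -0.352 < 0.
Newton–Raphson from ψ₂ = 0.47:
  ψ₂ = 0.470: g = -0.0584, g' = -0.704 → ψ₂ = 0.387
  ψ₂ = 0.387: g = 0.0053, g' = -0.841 → ψ₂ = 0.393
Converged at ψ₂ = 0.393.
  1: x = 0.016, y = 0.100
  2: x = 0.058, y = 0.354
  3: x = 0.925, y = 0.546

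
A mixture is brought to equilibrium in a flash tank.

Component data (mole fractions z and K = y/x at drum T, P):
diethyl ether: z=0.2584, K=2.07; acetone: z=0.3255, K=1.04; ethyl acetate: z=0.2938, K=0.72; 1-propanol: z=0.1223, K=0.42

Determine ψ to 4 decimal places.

Material balance + equilibrium reduce to Σ zᵢ(Kᵢ−1)/(1+ψ(Kᵢ−1)) = 0.
g(0) = ΣzᵢKᵢ − 1 = 0.1363 and g(1) = 1 − Σzᵢ/Kᵢ = -0.1371, so a root lies in (0, 1).
Newton–Raphson from ψ = 0.66:
  ψ = 0.6600: g = -0.04111, g' = -0.2448 → ψ = 0.4921
  ψ = 0.4921: g = -0.00078, g' = -0.2390 → ψ = 0.4888
Converged at ψ = 0.4888.

ψ = 0.4888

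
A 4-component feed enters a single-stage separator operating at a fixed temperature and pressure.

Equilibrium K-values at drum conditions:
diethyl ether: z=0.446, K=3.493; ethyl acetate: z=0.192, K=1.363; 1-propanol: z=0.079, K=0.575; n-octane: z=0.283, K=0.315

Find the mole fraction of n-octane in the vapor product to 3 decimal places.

Material balance + equilibrium reduce to Σ zᵢ(Kᵢ−1)/(1+ψ(Kᵢ−1)) = 0.
Feasibility: ΣzᵢKᵢ = 1.954, Σzᵢ/Kᵢ = 1.304 — both > 1, two phases present.
Newton–Raphson from ψ = 0.62:
  ψ = 0.620: g = 0.1111, g' = -0.872 → ψ = 0.747
  ψ = 0.747: g = -0.0033, g' = -0.942 → ψ = 0.744
Converged at ψ = 0.744.
Compositions from xᵢ = zᵢ/(1+ψ(Kᵢ−1)), yᵢ = Kᵢxᵢ:
  diethyl ether: x = 0.156, y = 0.546
  ethyl acetate: x = 0.151, y = 0.206
  1-propanol: x = 0.116, y = 0.066
  n-octane: x = 0.577, y = 0.182

y_n-octane = 0.182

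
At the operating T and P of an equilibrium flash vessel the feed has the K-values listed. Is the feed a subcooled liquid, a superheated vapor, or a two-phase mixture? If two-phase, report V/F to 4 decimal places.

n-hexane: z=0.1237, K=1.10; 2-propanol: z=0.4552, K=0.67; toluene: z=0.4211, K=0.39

subcooled liquid

ΣzᵢKᵢ = 0.6053; Σzᵢ/Kᵢ = 1.8716.
Since ΣzᵢKᵢ < 1 the mixture is below its bubble point — single liquid phase.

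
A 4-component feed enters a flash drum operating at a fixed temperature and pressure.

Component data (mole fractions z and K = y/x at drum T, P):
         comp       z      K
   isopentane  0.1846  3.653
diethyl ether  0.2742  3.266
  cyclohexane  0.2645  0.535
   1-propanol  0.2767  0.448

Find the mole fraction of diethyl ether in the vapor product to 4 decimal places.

y_diethyl ether = 0.3547

Let ψ = V/F and solve Σ zᵢ(Kᵢ−1)/(1+ψ(Kᵢ−1)) = 0.
g(0) = ΣzᵢKᵢ − 1 = 0.8354 and g(1) = 1 − Σzᵢ/Kᵢ = -0.2465, so a root lies in (0, 1).
Iterate (Newton) starting at ψ = 0.51:
  ψ = 0.5100: g = 0.12256, g' = -0.7993 → ψ = 0.6633
  ψ = 0.6633: g = 0.00685, g' = -0.7247 → ψ = 0.6728
Converged at ψ = 0.6728.
Compositions from xᵢ = zᵢ/(1+ψ(Kᵢ−1)), yᵢ = Kᵢxᵢ:
  isopentane: x = 0.0663, y = 0.2421
  diethyl ether: x = 0.1086, y = 0.3547
  cyclohexane: x = 0.3849, y = 0.2059
  1-propanol: x = 0.4402, y = 0.1972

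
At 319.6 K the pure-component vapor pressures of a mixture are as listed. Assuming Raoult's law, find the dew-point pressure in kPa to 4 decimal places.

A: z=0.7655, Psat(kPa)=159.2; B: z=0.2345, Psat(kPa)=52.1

Pdew = 107.4186 kPa

At the dew point ψ → 1, so Σzᵢ/Kᵢ = 1 with Kᵢ = Pᵢˢᵃᵗ/P ⇒ 1/P = Σzᵢ/Pᵢˢᵃᵗ.
1/P = 0.7655/159.2 + 0.2345/52.1 = 0.0093094 ⇒ P = 107.4186 kPa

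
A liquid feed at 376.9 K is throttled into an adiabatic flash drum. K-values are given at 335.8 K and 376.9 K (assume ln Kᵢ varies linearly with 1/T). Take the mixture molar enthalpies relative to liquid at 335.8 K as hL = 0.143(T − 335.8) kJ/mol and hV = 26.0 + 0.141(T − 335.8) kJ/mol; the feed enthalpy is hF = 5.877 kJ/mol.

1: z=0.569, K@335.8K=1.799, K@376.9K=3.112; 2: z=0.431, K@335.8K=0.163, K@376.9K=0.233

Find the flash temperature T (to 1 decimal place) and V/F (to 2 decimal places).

T = 339.5 K, V/F = 0.21

Adiabatic flash: solve Rachford–Rice at each trial T, then check hF = ψ·hV(T) + (1−ψ)·hL(T).
  T = 335.8 K: K = (1.799, 0.163), RR gives ψ = 0.140, H_out = 3.650 kJ/mol
  T = 376.9 K: K = (3.112, 0.233), RR gives ψ = 0.538, H_out = 19.815 kJ/mol
  T = 356.4 K: K = (2.405, 0.197), RR gives ψ = 0.402, H_out = 13.379 kJ/mol
  T = 346.1 K: K = (2.089, 0.180), RR gives ψ = 0.298, H_out = 9.213 kJ/mol
  T = 341.0 K: K = (1.942, 0.171), RR gives ψ = 0.229, H_out = 6.702 kJ/mol
  T = 338.4 K: K = (1.870, 0.167), RR gives ψ = 0.188, H_out = 5.251 kJ/mol
  T = 339.7 K: K = (1.906, 0.169), RR gives ψ = 0.209, H_out = 5.993 kJ/mol
Linear interpolation between T = 338.4 (H_out = 5.251) and T = 339.7 (H_out = 5.993) on hF = 5.877 gives T ≈ 339.5 K, at which ψ = 0.21.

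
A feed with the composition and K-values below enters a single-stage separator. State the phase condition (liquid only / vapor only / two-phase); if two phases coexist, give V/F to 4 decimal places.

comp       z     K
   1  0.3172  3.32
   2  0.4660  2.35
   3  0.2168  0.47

ΣzᵢKᵢ = 2.2501; Σzᵢ/Kᵢ = 0.7551.
Since Σzᵢ/Kᵢ < 1 the mixture is above its dew point — single vapor phase.

vapor only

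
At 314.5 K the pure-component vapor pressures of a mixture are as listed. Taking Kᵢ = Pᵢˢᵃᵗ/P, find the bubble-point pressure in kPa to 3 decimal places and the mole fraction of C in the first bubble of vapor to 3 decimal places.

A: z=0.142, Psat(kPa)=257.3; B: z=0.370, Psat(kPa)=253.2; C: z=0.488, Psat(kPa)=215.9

Pbub = 235.580 kPa, y_C = 0.447

At the bubble point ψ → 0, so ΣzᵢKᵢ = 1 with Kᵢ = Pᵢˢᵃᵗ/P ⇒ P = ΣzᵢPᵢˢᵃᵗ.
P = 0.142·257.3 + 0.370·253.2 + 0.488·215.9 = 235.580 kPa
yᵢ = zᵢPᵢˢᵃᵗ/P ⇒ y_C = 0.488·215.9/235.580 = 0.447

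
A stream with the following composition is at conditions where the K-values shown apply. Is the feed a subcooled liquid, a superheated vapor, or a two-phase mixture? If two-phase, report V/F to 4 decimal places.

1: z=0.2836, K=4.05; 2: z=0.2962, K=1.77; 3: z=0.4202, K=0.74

ΣzᵢKᵢ = 1.9838; Σzᵢ/Kᵢ = 0.8052.
Since Σzᵢ/Kᵢ < 1 the mixture is above its dew point — single vapor phase.

superheated vapor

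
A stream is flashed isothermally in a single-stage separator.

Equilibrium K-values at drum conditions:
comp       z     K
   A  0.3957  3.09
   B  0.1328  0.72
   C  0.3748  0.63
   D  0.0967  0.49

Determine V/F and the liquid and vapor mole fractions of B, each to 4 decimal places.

V/F = 0.7573, x_B = 0.1685, y_B = 0.1213

Newton–Raphson from V/F = 0.5:
  V/F = 0.5000: g = 0.12482, g' = -0.5499 → V/F = 0.7270
  V/F = 0.7270: g = 0.01350, g' = -0.4483 → V/F = 0.7571
  V/F = 0.7571: g = 0.00010, g' = -0.4417 → V/F = 0.7573
Converged at V/F = 0.7573.
Compositions from xᵢ = zᵢ/(1+V/F(Kᵢ−1)), yᵢ = Kᵢxᵢ:
  A: x = 0.1532, y = 0.4734
  B: x = 0.1685, y = 0.1213
  C: x = 0.5207, y = 0.3280
  D: x = 0.1576, y = 0.0772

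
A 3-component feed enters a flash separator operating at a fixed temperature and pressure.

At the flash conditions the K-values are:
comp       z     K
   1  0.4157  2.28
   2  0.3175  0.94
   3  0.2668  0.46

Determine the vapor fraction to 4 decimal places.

ψ = 0.7735

Rachford–Rice: g(ψ) = Σ zᵢ(Kᵢ−1)/(1+ψ(Kᵢ−1)) = 0.
Feasibility: ΣzᵢKᵢ = 1.3690, Σzᵢ/Kᵢ = 1.1001 — both > 1, two phases present.
Newton–Raphson from ψ = 0.5:
  ψ = 0.5000: g = 0.10745, g' = -0.4004 → ψ = 0.7683
  ψ = 0.7683: g = 0.00206, g' = -0.4016 → ψ = 0.7735
Converged at ψ = 0.7735.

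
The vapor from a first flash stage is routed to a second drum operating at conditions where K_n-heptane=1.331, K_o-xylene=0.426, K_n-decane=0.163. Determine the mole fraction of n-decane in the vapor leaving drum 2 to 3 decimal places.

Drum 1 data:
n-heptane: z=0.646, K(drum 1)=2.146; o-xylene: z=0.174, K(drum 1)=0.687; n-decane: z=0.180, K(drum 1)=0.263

Drum 1:
Rachford–Rice: g(ψ₁) = Σ zᵢ(Kᵢ−1)/(1+ψ₁(Kᵢ−1)) = 0.
Check two-phase: ΣzᵢKᵢ = 1.553 > 1 and Σzᵢ/Kᵢ = 1.239 > 1, so g(0) = 0.553 > 0 and g(1) = -0.239 < 0.
Iterate (Newton) starting at ψ₁ = 0.36:
  ψ₁ = 0.360: g = 0.2821, g' = -0.628 → ψ₁ = 0.809
  ψ₁ = 0.809: g = -0.0176, g' = -0.859 → ψ₁ = 0.789
  ψ₁ = 0.789: g = -0.0004, g' = -0.822 → ψ₁ = 0.788
Converged at ψ₁ = 0.788.
Drum-1 compositions:
  n-heptane: x = 0.339, y = 0.728
  o-xylene: x = 0.231, y = 0.159
  n-decane: x = 0.430, y = 0.113
Drum-2 feed = drum-1 vapor: z₂ = (0.7283, 0.1587, 0.1130).
Drum 2:
Material balance + equilibrium reduce to Σ zᵢ(Kᵢ−1)/(1+ψ₂(Kᵢ−1)) = 0.
Feasibility: ΣzᵢKᵢ = 1.055, Σzᵢ/Kᵢ = 1.613 — both > 1, two phases present.
Newton–Raphson from ψ₂ = 0.5:
  ψ₂ = 0.500: g = -0.0836, g' = -0.396 → ψ₂ = 0.289
  ψ₂ = 0.289: g = -0.0139, g' = -0.279 → ψ₂ = 0.239
  ψ₂ = 0.239: g = -0.0004, g' = -0.262 → ψ₂ = 0.237
Converged at ψ₂ = 0.237.
  n-heptane: x = 0.675, y = 0.899
  o-xylene: x = 0.184, y = 0.078
  n-decane: x = 0.141, y = 0.023

y_n-decane (drum 2) = 0.023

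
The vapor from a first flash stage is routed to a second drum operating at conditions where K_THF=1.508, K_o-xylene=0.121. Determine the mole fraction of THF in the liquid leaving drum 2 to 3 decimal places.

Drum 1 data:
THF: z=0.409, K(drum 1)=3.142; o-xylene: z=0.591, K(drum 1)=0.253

x_THF (drum 2) = 0.634

Drum 1:
Let ψ₁ = V/F and solve Σ zᵢ(Kᵢ−1)/(1+ψ₁(Kᵢ−1)) = 0.
Feasibility: ΣzᵢKᵢ = 1.435, Σzᵢ/Kᵢ = 2.466 — both > 1, two phases present.
Binary case is linear: z₁(K₁−1)(1+ψ₁(K₂−1)) + z₂(K₂−1)(1+ψ₁(K₁−1)) = 0
⇒ ψ₁ = [z₁(K₁−1)+z₂(K₂−1)] / [−(K₁−1)(K₂−1)] = 0.4346/1.6001 = 0.272
Drum-1 compositions:
  THF: x = 0.259, y = 0.812
  o-xylene: x = 0.741, y = 0.188
Drum-2 feed = drum-1 vapor: z₂ = (0.8124, 0.1876).
Drum 2:
Material balance + equilibrium reduce to Σ zᵢ(Kᵢ−1)/(1+ψ₂(Kᵢ−1)) = 0.
Check two-phase: ΣzᵢKᵢ = 1.248 > 1 and Σzᵢ/Kᵢ = 2.089 > 1, so g(0) = 0.248 > 0 and g(1) = -1.089 < 0.
Binary case is linear: z₁(K₁−1)(1+ψ₂(K₂−1)) + z₂(K₂−1)(1+ψ₂(K₁−1)) = 0
⇒ ψ₂ = [z₁(K₁−1)+z₂(K₂−1)] / [−(K₁−1)(K₂−1)] = 0.2478/0.4465 = 0.555
  THF: x = 0.634, y = 0.956
  o-xylene: x = 0.366, y = 0.044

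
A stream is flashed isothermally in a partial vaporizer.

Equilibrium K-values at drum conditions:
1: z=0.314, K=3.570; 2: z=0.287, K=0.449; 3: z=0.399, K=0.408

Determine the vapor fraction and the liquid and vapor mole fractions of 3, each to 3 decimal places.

ψ = 0.279, x_3 = 0.478, y_3 = 0.195

Material balance + equilibrium reduce to Σ zᵢ(Kᵢ−1)/(1+ψ(Kᵢ−1)) = 0.
g(0) = ΣzᵢKᵢ − 1 = 0.413 and g(1) = 1 − Σzᵢ/Kᵢ = -0.705, so a root lies in (0, 1).
Iterate (Newton) starting at ψ = 0.3:
  ψ = 0.300: g = -0.0210, g' = -0.993 → ψ = 0.279
Converged at ψ = 0.279.
Compositions from xᵢ = zᵢ/(1+ψ(Kᵢ−1)), yᵢ = Kᵢxᵢ:
  1: x = 0.183, y = 0.653
  2: x = 0.339, y = 0.152
  3: x = 0.478, y = 0.195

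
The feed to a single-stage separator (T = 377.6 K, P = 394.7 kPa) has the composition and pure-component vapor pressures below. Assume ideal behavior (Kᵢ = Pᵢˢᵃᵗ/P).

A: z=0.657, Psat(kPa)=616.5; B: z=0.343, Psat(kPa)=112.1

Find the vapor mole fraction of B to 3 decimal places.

y_B = 0.125

Raoult's law: Kᵢ = Pᵢˢᵃᵗ/P = Pᵢˢᵃᵗ/394.7.
  K_A = 616.5/394.7 = 1.56195, K_B = 112.1/394.7 = 0.28401
Rachford–Rice: g(ψ) = Σ zᵢ(Kᵢ−1)/(1+ψ(Kᵢ−1)) = 0.
g(0) = ΣzᵢKᵢ − 1 = 0.124 and g(1) = 1 − Σzᵢ/Kᵢ = -0.628, so a root lies in (0, 1).
Binary case is linear: z₁(K₁−1)(1+ψ(K₂−1)) + z₂(K₂−1)(1+ψ(K₁−1)) = 0
⇒ ψ = [z₁(K₁−1)+z₂(K₂−1)] / [−(K₁−1)(K₂−1)] = 0.1236/0.4023 = 0.307
Compositions from xᵢ = zᵢ/(1+ψ(Kᵢ−1)), yᵢ = Kᵢxᵢ:
  A: x = 0.560, y = 0.875
  B: x = 0.440, y = 0.125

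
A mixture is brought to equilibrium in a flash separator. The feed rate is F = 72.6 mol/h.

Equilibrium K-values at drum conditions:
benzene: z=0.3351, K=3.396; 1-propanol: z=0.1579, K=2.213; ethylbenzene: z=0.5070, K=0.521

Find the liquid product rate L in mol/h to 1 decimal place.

Material balance + equilibrium reduce to Σ zᵢ(Kᵢ−1)/(1+ψ(Kᵢ−1)) = 0.
Feasibility: ΣzᵢKᵢ = 1.7516, Σzᵢ/Kᵢ = 1.1432 — both > 1, two phases present.
Newton–Raphson from ψ = 0.57:
  ψ = 0.5700: g = 0.11857, g' = -0.6451 → ψ = 0.7538
  ψ = 0.7538: g = 0.00608, g' = -0.5927 → ψ = 0.7641
Converged at ψ = 0.7641.
Then V = ψ·F = 0.7641·72.6 = 55.5 mol/h and L = F − V = 17.1 mol/h.

L = 17.1 mol/h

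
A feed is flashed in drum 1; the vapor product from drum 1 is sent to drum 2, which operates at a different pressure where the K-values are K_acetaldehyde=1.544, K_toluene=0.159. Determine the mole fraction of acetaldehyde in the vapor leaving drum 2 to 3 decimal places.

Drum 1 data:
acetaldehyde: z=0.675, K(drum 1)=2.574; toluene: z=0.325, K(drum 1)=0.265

Drum 1:
Binary case is linear: z₁(K₁−1)(1+ψ₁(K₂−1)) + z₂(K₂−1)(1+ψ₁(K₁−1)) = 0
⇒ ψ₁ = [z₁(K₁−1)+z₂(K₂−1)] / [−(K₁−1)(K₂−1)] = 0.8236/1.1569 = 0.712
Drum-1 compositions:
  acetaldehyde: x = 0.318, y = 0.819
  toluene: x = 0.682, y = 0.181
Drum-2 feed = drum-1 vapor: z₂ = (0.8194, 0.1806).
Drum 2:
Let ψ₂ = V/F and solve Σ zᵢ(Kᵢ−1)/(1+ψ₂(Kᵢ−1)) = 0.
Feasibility: ΣzᵢKᵢ = 1.294, Σzᵢ/Kᵢ = 1.667 — both > 1, two phases present.
Binary case is linear: z₁(K₁−1)(1+ψ₂(K₂−1)) + z₂(K₂−1)(1+ψ₂(K₁−1)) = 0
⇒ ψ₂ = [z₁(K₁−1)+z₂(K₂−1)] / [−(K₁−1)(K₂−1)] = 0.2938/0.4575 = 0.642
  acetaldehyde: x = 0.607, y = 0.938
  toluene: x = 0.393, y = 0.062

y_acetaldehyde (drum 2) = 0.938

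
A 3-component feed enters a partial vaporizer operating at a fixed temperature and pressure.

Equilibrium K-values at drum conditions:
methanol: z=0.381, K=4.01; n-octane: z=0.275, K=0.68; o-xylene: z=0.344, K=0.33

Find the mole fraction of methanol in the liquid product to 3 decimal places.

x_methanol = 0.151

Let β = V/F and solve Σ zᵢ(Kᵢ−1)/(1+β(Kᵢ−1)) = 0.
Feasibility: ΣzᵢKᵢ = 1.828, Σzᵢ/Kᵢ = 1.542 — both > 1, two phases present.
Newton–Raphson from β = 0.5:
  β = 0.500: g = 0.0065, g' = -0.939 → β = 0.507
Converged at β = 0.507.
Compositions from xᵢ = zᵢ/(1+β(Kᵢ−1)), yᵢ = Kᵢxᵢ:
  methanol: x = 0.151, y = 0.605
  n-octane: x = 0.328, y = 0.223
  o-xylene: x = 0.521, y = 0.172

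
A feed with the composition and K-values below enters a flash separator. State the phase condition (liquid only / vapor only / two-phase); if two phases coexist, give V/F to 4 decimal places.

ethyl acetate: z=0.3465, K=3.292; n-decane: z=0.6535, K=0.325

ΣzᵢKᵢ = 1.3531; Σzᵢ/Kᵢ = 2.1160.
Both exceed 1, so a two-phase solution exists.
Newton iteration, ψ⁰ = 0.5:
  ψ = 0.5000: g = -0.29576, g' = -1.0736 → ψ = 0.2245
  ψ = 0.2245: g = 0.00443, g' = -1.2071 → ψ = 0.2282
Converged at ψ = 0.2282.

two-phase, V/F = 0.2282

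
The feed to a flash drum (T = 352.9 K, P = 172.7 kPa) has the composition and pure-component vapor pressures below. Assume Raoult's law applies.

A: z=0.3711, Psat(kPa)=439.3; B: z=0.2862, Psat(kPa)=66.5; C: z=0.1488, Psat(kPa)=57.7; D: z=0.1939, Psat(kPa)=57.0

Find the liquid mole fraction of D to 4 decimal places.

x_D = 0.2186

Raoult's law: Kᵢ = Pᵢˢᵃᵗ/P = Pᵢˢᵃᵗ/172.7.
  K_A = 439.3/172.7 = 2.543717, K_B = 66.5/172.7 = 0.385061, K_C = 57.7/172.7 = 0.334105, K_D = 57.0/172.7 = 0.330052
Newton–Raphson from β = 0.5:
  β = 0.5000: g = -0.27469, g' = -0.8524 → β = 0.1777
  β = 0.1777: g = -0.00792, g' = -0.8780 → β = 0.1687
  β = 0.1687: g = 0.00003, g' = -0.8857 → β = 0.1688
Converged at β = 0.1688.
Compositions from xᵢ = zᵢ/(1+β(Kᵢ−1)), yᵢ = Kᵢxᵢ:
  A: x = 0.2944, y = 0.7489
  B: x = 0.3193, y = 0.1230
  C: x = 0.1676, y = 0.0560
  D: x = 0.2186, y = 0.0722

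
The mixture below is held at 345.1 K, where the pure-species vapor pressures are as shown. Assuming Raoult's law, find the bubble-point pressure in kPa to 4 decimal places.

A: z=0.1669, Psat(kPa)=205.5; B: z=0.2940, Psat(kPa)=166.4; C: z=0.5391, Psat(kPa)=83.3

At the bubble point ψ → 0, so ΣzᵢKᵢ = 1 with Kᵢ = Pᵢˢᵃᵗ/P ⇒ P = ΣzᵢPᵢˢᵃᵗ.
P = 0.1669·205.5 + 0.2940·166.4 + 0.5391·83.3 = 128.1266 kPa

Pbub = 128.1266 kPa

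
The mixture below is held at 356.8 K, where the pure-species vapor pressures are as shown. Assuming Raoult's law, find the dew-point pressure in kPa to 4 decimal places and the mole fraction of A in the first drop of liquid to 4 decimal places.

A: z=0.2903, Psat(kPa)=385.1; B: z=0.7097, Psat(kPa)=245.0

At the dew point ψ → 1, so Σzᵢ/Kᵢ = 1 with Kᵢ = Pᵢˢᵃᵗ/P ⇒ 1/P = Σzᵢ/Pᵢˢᵃᵗ.
1/P = 0.2903/385.1 + 0.7097/245.0 = 0.0036506 ⇒ P = 273.9302 kPa
xᵢ = zᵢP/Pᵢˢᵃᵗ ⇒ x_A = 0.2903·273.9302/385.1 = 0.2065

Pdew = 273.9302 kPa, x_A = 0.2065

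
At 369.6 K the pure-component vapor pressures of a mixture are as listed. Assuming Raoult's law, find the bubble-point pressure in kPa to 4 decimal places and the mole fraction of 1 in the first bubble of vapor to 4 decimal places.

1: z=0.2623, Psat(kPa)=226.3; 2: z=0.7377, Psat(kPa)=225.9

Pbub = 226.0049 kPa, y_1 = 0.2626

At the bubble point ψ → 0, so ΣzᵢKᵢ = 1 with Kᵢ = Pᵢˢᵃᵗ/P ⇒ P = ΣzᵢPᵢˢᵃᵗ.
P = 0.2623·226.3 + 0.7377·225.9 = 226.0049 kPa
yᵢ = zᵢPᵢˢᵃᵗ/P ⇒ y_1 = 0.2623·226.3/226.0049 = 0.2626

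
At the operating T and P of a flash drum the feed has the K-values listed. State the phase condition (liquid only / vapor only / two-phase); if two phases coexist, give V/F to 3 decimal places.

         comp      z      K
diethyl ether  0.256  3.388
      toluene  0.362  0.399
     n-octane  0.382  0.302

two-phase, V/F = 0.082

ΣzᵢKᵢ = 1.127; Σzᵢ/Kᵢ = 2.248.
Both exceed 1, so a two-phase solution exists.
Material balance + equilibrium reduce to Σ zᵢ(Kᵢ−1)/(1+ψ(Kᵢ−1)) = 0.
Newton–Raphson from ψ = 0.55:
  ψ = 0.550: g = -0.4935, g' = -1.055 → ψ = 0.082
Converged at ψ = 0.082.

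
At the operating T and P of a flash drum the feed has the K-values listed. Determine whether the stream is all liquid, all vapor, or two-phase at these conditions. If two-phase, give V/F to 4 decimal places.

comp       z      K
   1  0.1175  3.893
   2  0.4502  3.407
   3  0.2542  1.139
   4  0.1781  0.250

ΣzᵢKᵢ = 2.3253; Σzᵢ/Kᵢ = 1.0979.
Both exceed 1, so a two-phase solution exists.
Iterate (Newton) starting at ψ = 0.66:
  ψ = 0.6600: g = 0.30331, g' = -0.9024 → ψ = 0.9961
  ψ = 0.9961: g = -0.09062, g' = -1.8613 → ψ = 0.9474
  ψ = 0.9474: g = -0.00911, g' = -1.5125 → ψ = 0.9414
  ψ = 0.9414: g = -0.00010, g' = -1.4788 → ψ = 0.9413
Converged at ψ = 0.9413.

two-phase, V/F = 0.9413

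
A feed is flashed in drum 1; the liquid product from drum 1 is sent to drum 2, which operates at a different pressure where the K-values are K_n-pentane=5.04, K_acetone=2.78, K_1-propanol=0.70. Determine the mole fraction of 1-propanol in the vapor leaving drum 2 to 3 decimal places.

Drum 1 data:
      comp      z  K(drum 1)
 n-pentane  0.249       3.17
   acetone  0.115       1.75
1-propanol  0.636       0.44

Drum 1:
Iterate (Newton) starting at ψ₁ = 0.58:
  ψ₁ = 0.580: g = -0.2282, g' = -0.699 → ψ₁ = 0.253
  ψ₁ = 0.253: g = 0.0060, g' = -0.805 → ψ₁ = 0.261
Converged at ψ₁ = 0.261.
Drum-1 compositions:
  n-pentane: x = 0.159, y = 0.504
  acetone: x = 0.096, y = 0.168
  1-propanol: x = 0.745, y = 0.328
Drum-2 feed = drum-1 liquid: z₂ = (0.1590, 0.0962, 0.7448).
Drum 2:
Rachford–Rice: g(ψ₂) = Σ zᵢ(Kᵢ−1)/(1+ψ₂(Kᵢ−1)) = 0.
Feasibility: ΣzᵢKᵢ = 1.590, Σzᵢ/Kᵢ = 1.130 — both > 1, two phases present.
Newton iteration, ψ₂⁰ = 0.5:
  ψ₂ = 0.500: g = 0.0404, g' = -0.463 → ψ₂ = 0.587
  ψ₂ = 0.587: g = 0.0029, g' = -0.400 → ψ₂ = 0.595
Converged at ψ₂ = 0.595.
  n-pentane: x = 0.047, y = 0.236
  acetone: x = 0.047, y = 0.130
  1-propanol: x = 0.907, y = 0.635

y_1-propanol (drum 2) = 0.635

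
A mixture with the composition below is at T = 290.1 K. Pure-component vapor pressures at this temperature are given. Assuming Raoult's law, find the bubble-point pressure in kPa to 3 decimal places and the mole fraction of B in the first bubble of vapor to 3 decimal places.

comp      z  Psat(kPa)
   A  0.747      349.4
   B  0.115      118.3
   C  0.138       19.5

Pbub = 277.297 kPa, y_B = 0.049

At the bubble point ψ → 0, so ΣzᵢKᵢ = 1 with Kᵢ = Pᵢˢᵃᵗ/P ⇒ P = ΣzᵢPᵢˢᵃᵗ.
P = 0.747·349.4 + 0.115·118.3 + 0.138·19.5 = 277.297 kPa
yᵢ = zᵢPᵢˢᵃᵗ/P ⇒ y_B = 0.115·118.3/277.297 = 0.049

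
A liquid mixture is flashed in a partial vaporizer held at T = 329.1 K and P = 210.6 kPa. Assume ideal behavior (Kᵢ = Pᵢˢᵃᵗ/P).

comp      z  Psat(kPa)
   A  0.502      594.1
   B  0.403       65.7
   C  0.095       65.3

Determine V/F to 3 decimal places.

V/F = 0.456

Raoult's law: Kᵢ = Pᵢˢᵃᵗ/P = Pᵢˢᵃᵗ/210.6.
  K_A = 594.1/210.6 = 2.82099, K_B = 65.7/210.6 = 0.31197, K_C = 65.3/210.6 = 0.31007
Newton–Raphson from V/F = 0.5:
  V/F = 0.500: g = -0.0443, g' = -1.005 → V/F = 0.456
Converged at V/F = 0.456.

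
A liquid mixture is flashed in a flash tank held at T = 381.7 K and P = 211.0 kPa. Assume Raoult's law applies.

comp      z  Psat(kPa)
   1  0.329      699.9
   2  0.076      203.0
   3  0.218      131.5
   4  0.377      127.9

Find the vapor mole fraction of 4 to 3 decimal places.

y_4 = 0.305

Raoult's law: Kᵢ = Pᵢˢᵃᵗ/P = Pᵢˢᵃᵗ/211.0.
  K_1 = 699.9/211.0 = 3.31706, K_2 = 203.0/211.0 = 0.96209, K_3 = 131.5/211.0 = 0.62322, K_4 = 127.9/211.0 = 0.60616
Let ψ = V/F and solve Σ zᵢ(Kᵢ−1)/(1+ψ(Kᵢ−1)) = 0.
Check two-phase: ΣzᵢKᵢ = 1.529 > 1 and Σzᵢ/Kᵢ = 1.150 > 1, so g(0) = 0.529 > 0 and g(1) = -0.150 < 0.
Iterate (Newton) starting at ψ = 0.5:
  ψ = 0.500: g = 0.0641, g' = -0.517 → ψ = 0.624
  ψ = 0.624: g = 0.0044, g' = -0.451 → ψ = 0.634
Converged at ψ = 0.634.
Compositions from xᵢ = zᵢ/(1+ψ(Kᵢ−1)), yᵢ = Kᵢxᵢ:
  1: x = 0.133, y = 0.442
  2: x = 0.078, y = 0.075
  3: x = 0.286, y = 0.179
  4: x = 0.502, y = 0.305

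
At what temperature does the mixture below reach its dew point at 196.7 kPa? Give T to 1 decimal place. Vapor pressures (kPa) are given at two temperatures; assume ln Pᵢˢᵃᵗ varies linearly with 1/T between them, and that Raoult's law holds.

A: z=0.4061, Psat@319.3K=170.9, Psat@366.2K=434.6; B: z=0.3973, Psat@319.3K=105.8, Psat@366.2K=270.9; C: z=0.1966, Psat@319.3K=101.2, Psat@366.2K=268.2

Dew-point temperature: Σzᵢ·P/Pᵢˢᵃᵗ(T) = 1. Interpolate ln Pᵢˢᵃᵗ = aᵢ + bᵢ/T.
  T = 319.3 K: ΣzᵢP/Pᵢˢᵃᵗ = 1.5882
  T = 366.2 K: ΣzᵢP/Pᵢˢᵃᵗ = 0.6165
  T = 342.8 K: ΣzᵢP/Pᵢˢᵃᵗ = 0.9570
  T = 331.1 K: ΣzᵢP/Pᵢˢᵃᵗ = 1.2205
  T = 337.0 K: ΣzᵢP/Pᵢˢᵃᵗ = 1.0773
  T = 339.9 K: ΣzᵢP/Pᵢˢᵃᵗ = 1.0148
Interpolating between 339.9 K and 342.8 K gives T ≈ 340.6 K.

T = 340.6 K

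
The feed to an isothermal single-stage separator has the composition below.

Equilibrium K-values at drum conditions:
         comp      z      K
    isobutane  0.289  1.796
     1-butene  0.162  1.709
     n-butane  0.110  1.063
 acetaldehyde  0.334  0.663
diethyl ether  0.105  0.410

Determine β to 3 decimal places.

Rachford–Rice: g(β) = Σ zᵢ(Kᵢ−1)/(1+β(Kᵢ−1)) = 0.
g(0) = ΣzᵢKᵢ − 1 = 0.177 and g(1) = 1 − Σzᵢ/Kᵢ = -0.119, so a root lies in (0, 1).
Newton–Raphson from β = 0.4:
  β = 0.400: g = 0.0595, g' = -0.268 → β = 0.622
Converged at β = 0.622.

β = 0.622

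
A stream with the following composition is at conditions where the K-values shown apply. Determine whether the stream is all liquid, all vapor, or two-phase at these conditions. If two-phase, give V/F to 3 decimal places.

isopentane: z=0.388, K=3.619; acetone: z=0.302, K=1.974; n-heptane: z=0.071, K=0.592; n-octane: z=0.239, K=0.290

ΣzᵢKᵢ = 2.112; Σzᵢ/Kᵢ = 1.204.
Both exceed 1, so a two-phase solution exists.
Rachford–Rice: g(ψ) = Σ zᵢ(Kᵢ−1)/(1+ψ(Kᵢ−1)) = 0.
Newton iteration, ψ⁰ = 0.42:
  ψ = 0.420: g = 0.4159, g' = -1.010 → ψ = 0.832
  ψ = 0.832: g = 0.0237, g' = -1.097 → ψ = 0.854
  ψ = 0.854: g = -0.0005, g' = -1.144 → ψ = 0.853
Converged at ψ = 0.853.

two-phase, V/F = 0.853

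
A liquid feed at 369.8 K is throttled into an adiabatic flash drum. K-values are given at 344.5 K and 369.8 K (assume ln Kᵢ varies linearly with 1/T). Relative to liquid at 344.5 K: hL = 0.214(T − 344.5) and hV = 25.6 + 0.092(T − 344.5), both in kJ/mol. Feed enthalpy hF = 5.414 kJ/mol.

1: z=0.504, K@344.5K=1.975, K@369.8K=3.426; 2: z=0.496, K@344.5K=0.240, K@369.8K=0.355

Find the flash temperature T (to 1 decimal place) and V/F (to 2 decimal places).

Adiabatic flash: solve Rachford–Rice at each trial T, then check hF = ψ·hV(T) + (1−ψ)·hL(T).
  T = 344.5 K: K = (1.975, 0.240), RR gives ψ = 0.154, H_out = 3.954 kJ/mol
  T = 369.8 K: K = (3.426, 0.355), RR gives ψ = 0.577, H_out = 18.403 kJ/mol
  T = 357.1 K: K = (2.624, 0.294), RR gives ψ = 0.408, H_out = 12.517 kJ/mol
  T = 350.8 K: K = (2.282, 0.266), RR gives ψ = 0.300, H_out = 8.793 kJ/mol
  T = 347.6 K: K = (2.122, 0.253), RR gives ψ = 0.232, H_out = 6.521 kJ/mol
  T = 346.1 K: K = (2.050, 0.246), RR gives ψ = 0.196, H_out = 5.332 kJ/mol
Linear interpolation between T = 346.1 (H_out = 5.332) and T = 347.6 (H_out = 6.521) on hF = 5.414 gives T ≈ 346.2 K, at which ψ = 0.20.

T = 346.2 K, V/F = 0.20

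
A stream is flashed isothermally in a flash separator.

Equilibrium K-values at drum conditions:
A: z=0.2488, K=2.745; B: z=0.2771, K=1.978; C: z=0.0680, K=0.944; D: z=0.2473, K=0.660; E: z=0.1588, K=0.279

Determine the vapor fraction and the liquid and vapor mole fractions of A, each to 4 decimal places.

ψ = 0.7170, x_A = 0.1105, y_A = 0.3034

Material balance + equilibrium reduce to Σ zᵢ(Kᵢ−1)/(1+ψ(Kᵢ−1)) = 0.
g(0) = ΣzᵢKᵢ − 1 = 0.5028 and g(1) = 1 − Σzᵢ/Kᵢ = -0.2466, so a root lies in (0, 1).
Newton iteration, ψ⁰ = 0.65:
  ψ = 0.6500: g = 0.04174, g' = -0.6051 → ψ = 0.7190
  ψ = 0.7190: g = -0.00130, g' = -0.6466 → ψ = 0.7170
Converged at ψ = 0.7170.
Compositions from xᵢ = zᵢ/(1+ψ(Kᵢ−1)), yᵢ = Kᵢxᵢ:
  A: x = 0.1105, y = 0.3034
  B: x = 0.1629, y = 0.3222
  C: x = 0.0708, y = 0.0669
  D: x = 0.3270, y = 0.2158
  E: x = 0.3287, y = 0.0917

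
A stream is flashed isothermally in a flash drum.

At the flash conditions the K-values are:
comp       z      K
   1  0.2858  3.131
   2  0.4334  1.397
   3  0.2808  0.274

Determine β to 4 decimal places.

β = 0.6576

Material balance + equilibrium reduce to Σ zᵢ(Kᵢ−1)/(1+β(Kᵢ−1)) = 0.
Check two-phase: ΣzᵢKᵢ = 1.5772 > 1 and Σzᵢ/Kᵢ = 1.4263 > 1, so g(0) = 0.5772 > 0 and g(1) = -0.4263 < 0.
Newton–Raphson from β = 0.62:
  β = 0.6200: g = 0.02972, g' = -0.7743 → β = 0.6584
  β = 0.6584: g = -0.00067, g' = -0.8108 → β = 0.6576
Converged at β = 0.6576.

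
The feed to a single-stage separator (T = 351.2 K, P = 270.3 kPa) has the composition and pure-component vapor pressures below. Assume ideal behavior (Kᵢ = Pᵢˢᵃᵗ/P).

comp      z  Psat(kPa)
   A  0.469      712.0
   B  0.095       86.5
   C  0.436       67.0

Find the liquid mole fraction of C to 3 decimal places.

Raoult's law: Kᵢ = Pᵢˢᵃᵗ/P = Pᵢˢᵃᵗ/270.3.
  K_A = 712.0/270.3 = 2.63411, K_B = 86.5/270.3 = 0.32001, K_C = 67.0/270.3 = 0.24787
Rachford–Rice: g(β) = Σ zᵢ(Kᵢ−1)/(1+β(Kᵢ−1)) = 0.
Check two-phase: ΣzᵢKᵢ = 1.374 > 1 and Σzᵢ/Kᵢ = 2.234 > 1, so g(0) = 0.374 > 0 and g(1) = -1.234 < 0.
Newton iteration, β⁰ = 0.5:
  β = 0.500: g = -0.2017, g' = -1.114 → β = 0.319
  β = 0.319: g = -0.0101, g' = -1.040 → β = 0.309
Converged at β = 0.309.
Compositions from xᵢ = zᵢ/(1+β(Kᵢ−1)), yᵢ = Kᵢxᵢ:
  A: x = 0.312, y = 0.821
  B: x = 0.120, y = 0.038
  C: x = 0.568, y = 0.141

x_C = 0.568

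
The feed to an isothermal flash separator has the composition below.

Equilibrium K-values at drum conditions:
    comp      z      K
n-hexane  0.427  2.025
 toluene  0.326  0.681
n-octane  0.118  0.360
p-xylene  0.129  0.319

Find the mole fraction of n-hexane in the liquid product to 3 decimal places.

x_n-hexane = 0.318

Rachford–Rice: g(ψ) = Σ zᵢ(Kᵢ−1)/(1+ψ(Kᵢ−1)) = 0.
Feasibility: ΣzᵢKᵢ = 1.170, Σzᵢ/Kᵢ = 1.422 — both > 1, two phases present.
Newton iteration, ψ⁰ = 0.63:
  ψ = 0.630: g = -0.1446, g' = -0.537 → ψ = 0.361
  ψ = 0.361: g = -0.0126, g' = -0.468 → ψ = 0.334
Converged at ψ = 0.334.
Compositions from xᵢ = zᵢ/(1+ψ(Kᵢ−1)), yᵢ = Kᵢxᵢ:
  n-hexane: x = 0.318, y = 0.644
  toluene: x = 0.365, y = 0.248
  n-octane: x = 0.150, y = 0.054
  p-xylene: x = 0.167, y = 0.053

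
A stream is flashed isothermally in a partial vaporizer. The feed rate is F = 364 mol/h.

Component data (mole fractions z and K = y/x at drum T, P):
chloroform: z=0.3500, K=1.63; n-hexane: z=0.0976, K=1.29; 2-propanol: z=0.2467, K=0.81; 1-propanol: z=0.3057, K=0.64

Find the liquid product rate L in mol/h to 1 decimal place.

Material balance + equilibrium reduce to Σ zᵢ(Kᵢ−1)/(1+β(Kᵢ−1)) = 0.
Check two-phase: ΣzᵢKᵢ = 1.0919 > 1 and Σzᵢ/Kᵢ = 1.0726 > 1, so g(0) = 0.0919 > 0 and g(1) = -0.0726 < 0.
Newton iteration, β⁰ = 0.46:
  β = 0.4600: g = 0.01267, g' = -0.1575 → β = 0.5405
  β = 0.5405: g = 0.00009, g' = -0.1556 → β = 0.5410
Converged at β = 0.5410.
Then V = β·F = 0.5410·364 = 196.9 mol/h and L = F − V = 167.1 mol/h.

L = 167.1 mol/h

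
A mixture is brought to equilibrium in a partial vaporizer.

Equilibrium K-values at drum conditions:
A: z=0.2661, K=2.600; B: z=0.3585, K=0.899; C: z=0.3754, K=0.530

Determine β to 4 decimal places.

β = 0.4120

Newton–Raphson from β = 0.47:
  β = 0.4700: g = -0.02146, g' = -0.3626 → β = 0.4108
  β = 0.4108: g = 0.00047, g' = -0.3794 → β = 0.4120
Converged at β = 0.4120.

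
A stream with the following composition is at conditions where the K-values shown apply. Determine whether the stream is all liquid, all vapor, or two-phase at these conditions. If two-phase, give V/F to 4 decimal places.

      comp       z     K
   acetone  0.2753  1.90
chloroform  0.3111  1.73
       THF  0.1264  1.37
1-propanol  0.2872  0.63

all vapor

ΣzᵢKᵢ = 1.4154; Σzᵢ/Kᵢ = 0.8729.
Since Σzᵢ/Kᵢ < 1 the mixture is above its dew point — single vapor phase.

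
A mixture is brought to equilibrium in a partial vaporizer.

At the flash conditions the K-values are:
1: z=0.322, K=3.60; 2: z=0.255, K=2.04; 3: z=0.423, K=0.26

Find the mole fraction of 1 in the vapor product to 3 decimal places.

y_1 = 0.484

Rachford–Rice: g(ψ) = Σ zᵢ(Kᵢ−1)/(1+ψ(Kᵢ−1)) = 0.
Check two-phase: ΣzᵢKᵢ = 1.789 > 1 and Σzᵢ/Kᵢ = 1.841 > 1, so g(0) = 0.789 > 0 and g(1) = -0.841 < 0.
Newton iteration, ψ⁰ = 0.5:
  ψ = 0.500: g = 0.0416, g' = -1.114 → ψ = 0.537
Converged at ψ = 0.537.
Compositions from xᵢ = zᵢ/(1+ψ(Kᵢ−1)), yᵢ = Kᵢxᵢ:
  1: x = 0.134, y = 0.484
  2: x = 0.164, y = 0.334
  3: x = 0.702, y = 0.183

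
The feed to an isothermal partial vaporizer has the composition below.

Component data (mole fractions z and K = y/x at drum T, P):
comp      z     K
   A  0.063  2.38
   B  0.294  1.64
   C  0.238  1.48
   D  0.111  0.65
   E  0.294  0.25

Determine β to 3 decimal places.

Let β = V/F and solve Σ zᵢ(Kᵢ−1)/(1+β(Kᵢ−1)) = 0.
g(0) = ΣzᵢKᵢ − 1 = 0.130 and g(1) = 1 − Σzᵢ/Kᵢ = -0.713, so a root lies in (0, 1).
Iterate (Newton) starting at β = 0.5:
  β = 0.500: g = -0.1138, g' = -0.590 → β = 0.307
  β = 0.307: g = -0.0122, g' = -0.481 → β = 0.282
Converged at β = 0.282.

β = 0.282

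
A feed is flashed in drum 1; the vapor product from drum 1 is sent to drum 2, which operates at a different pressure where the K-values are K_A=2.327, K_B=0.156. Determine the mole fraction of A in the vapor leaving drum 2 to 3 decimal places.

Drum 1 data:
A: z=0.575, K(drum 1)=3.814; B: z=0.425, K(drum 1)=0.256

y_A (drum 2) = 0.905

Drum 1:
Let ψ₁ = V/F and solve Σ zᵢ(Kᵢ−1)/(1+ψ₁(Kᵢ−1)) = 0.
Check two-phase: ΣzᵢKᵢ = 2.302 > 1 and Σzᵢ/Kᵢ = 1.811 > 1, so g(0) = 1.302 > 0 and g(1) = -0.811 < 0.
Binary case is linear: z₁(K₁−1)(1+ψ₁(K₂−1)) + z₂(K₂−1)(1+ψ₁(K₁−1)) = 0
⇒ ψ₁ = [z₁(K₁−1)+z₂(K₂−1)] / [−(K₁−1)(K₂−1)] = 1.3018/2.0936 = 0.622
Drum-1 compositions:
  A: x = 0.209, y = 0.798
  B: x = 0.791, y = 0.202
Drum-2 feed = drum-1 vapor: z₂ = (0.7975, 0.2025).
Drum 2:
Let ψ₂ = V/F and solve Σ zᵢ(Kᵢ−1)/(1+ψ₂(Kᵢ−1)) = 0.
Check two-phase: ΣzᵢKᵢ = 1.887 > 1 and Σzᵢ/Kᵢ = 1.641 > 1, so g(0) = 0.887 > 0 and g(1) = -0.641 < 0.
Binary case is linear: z₁(K₁−1)(1+ψ₂(K₂−1)) + z₂(K₂−1)(1+ψ₂(K₁−1)) = 0
⇒ ψ₂ = [z₁(K₁−1)+z₂(K₂−1)] / [−(K₁−1)(K₂−1)] = 0.8874/1.1200 = 0.792
  A: x = 0.389, y = 0.905
  B: x = 0.611, y = 0.095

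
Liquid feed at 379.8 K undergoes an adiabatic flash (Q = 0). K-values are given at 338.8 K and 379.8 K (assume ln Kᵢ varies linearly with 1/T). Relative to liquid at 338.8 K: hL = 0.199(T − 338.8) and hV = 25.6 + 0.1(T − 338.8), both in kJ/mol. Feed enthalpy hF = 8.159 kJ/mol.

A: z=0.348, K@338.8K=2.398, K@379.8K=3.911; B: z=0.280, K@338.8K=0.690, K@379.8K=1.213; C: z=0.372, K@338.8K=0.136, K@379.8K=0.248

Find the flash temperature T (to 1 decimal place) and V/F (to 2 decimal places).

Adiabatic flash: solve Rachford–Rice at each trial T, then check hF = ψ·hV(T) + (1−ψ)·hL(T).
  T = 338.8 K: K = (2.398, 0.690, 0.136), RR gives ψ = 0.084, H_out = 2.142 kJ/mol
  T = 379.8 K: K = (3.911, 1.213, 0.248), RR gives ψ = 0.517, H_out = 19.305 kJ/mol
  T = 359.3 K: K = (3.105, 0.930, 0.187), RR gives ψ = 0.329, H_out = 11.828 kJ/mol
  T = 349.1 K: K = (2.741, 0.805, 0.160), RR gives ψ = 0.218, H_out = 7.403 kJ/mol
  T = 354.2 K: K = (2.920, 0.866, 0.173), RR gives ψ = 0.275, H_out = 9.693 kJ/mol
  T = 351.6 K: K = (2.828, 0.835, 0.167), RR gives ψ = 0.247, H_out = 8.547 kJ/mol
  T = 350.4 K: K = (2.786, 0.820, 0.164), RR gives ψ = 0.233, H_out = 8.003 kJ/mol
Linear interpolation between T = 350.4 (H_out = 8.003) and T = 351.6 (H_out = 8.547) on hF = 8.159 gives T ≈ 350.7 K, at which ψ = 0.24.

T = 350.7 K, V/F = 0.24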